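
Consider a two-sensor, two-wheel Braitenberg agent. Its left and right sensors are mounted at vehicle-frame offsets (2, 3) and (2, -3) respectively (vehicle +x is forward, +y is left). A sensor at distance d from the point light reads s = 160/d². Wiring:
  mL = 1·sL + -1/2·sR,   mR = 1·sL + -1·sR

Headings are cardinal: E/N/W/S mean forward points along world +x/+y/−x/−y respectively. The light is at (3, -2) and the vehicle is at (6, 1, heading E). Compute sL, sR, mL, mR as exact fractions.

left sensor world pos  = (8, 4); dL² = 61
right sensor world pos = (8, -2); dR² = 25
sL = 160/61 = 160/61
sR = 160/25 = 32/5
mL = 1·sL + -1/2·sR = -176/305
mR = 1·sL + -1·sR = -1152/305

160/61 32/5 -176/305 -1152/305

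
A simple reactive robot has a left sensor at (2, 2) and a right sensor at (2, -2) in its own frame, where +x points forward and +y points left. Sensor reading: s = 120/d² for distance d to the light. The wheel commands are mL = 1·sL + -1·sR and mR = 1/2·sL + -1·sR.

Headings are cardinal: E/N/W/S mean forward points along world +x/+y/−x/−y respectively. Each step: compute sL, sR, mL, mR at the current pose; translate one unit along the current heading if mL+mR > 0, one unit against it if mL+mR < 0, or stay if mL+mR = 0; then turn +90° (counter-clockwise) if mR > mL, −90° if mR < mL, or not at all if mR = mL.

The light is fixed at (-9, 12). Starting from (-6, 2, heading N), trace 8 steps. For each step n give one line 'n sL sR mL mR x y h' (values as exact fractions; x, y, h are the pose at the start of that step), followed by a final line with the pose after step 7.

n=0: pose=(-6,2,N); sL=24/13, sR=120/89; mL=576/1157, mR=-492/1157; mL+mR=84/1157 → advance +1; mR−mL=-12/13 → turn -1·90°
n=1: pose=(-6,3,E); sL=60/37, sR=60/73; mL=2160/2701, mR=-30/2701; mL+mR=2130/2701 → advance +1; mR−mL=-30/37 → turn -1·90°
n=2: pose=(-5,3,S); sL=120/157, sR=24/25; mL=-768/3925, mR=-2268/3925; mL+mR=-3036/3925 → advance -1; mR−mL=-60/157 → turn -1·90°
n=3: pose=(-5,4,W); sL=15/13, sR=3; mL=-24/13, mR=-63/26; mL+mR=-111/26 → advance -1; mR−mL=-15/26 → turn -1·90°
n=4: pose=(-4,4,N); sL=8/3, sR=24/17; mL=64/51, mR=-4/51; mL+mR=20/17 → advance +1; mR−mL=-4/3 → turn -1·90°
n=5: pose=(-4,5,E); sL=60/37, sR=12/13; mL=336/481, mR=-54/481; mL+mR=282/481 → advance +1; mR−mL=-30/37 → turn -1·90°
n=6: pose=(-3,5,S); sL=24/29, sR=120/97; mL=-1152/2813, mR=-2316/2813; mL+mR=-3468/2813 → advance -1; mR−mL=-12/29 → turn -1·90°
n=7: pose=(-3,6,W); sL=3/2, sR=15/4; mL=-9/4, mR=-3; mL+mR=-21/4 → advance -1; mR−mL=-3/4 → turn -1·90°

0 24/13 120/89 576/1157 -492/1157 -6 2 N
1 60/37 60/73 2160/2701 -30/2701 -6 3 E
2 120/157 24/25 -768/3925 -2268/3925 -5 3 S
3 15/13 3 -24/13 -63/26 -5 4 W
4 8/3 24/17 64/51 -4/51 -4 4 N
5 60/37 12/13 336/481 -54/481 -4 5 E
6 24/29 120/97 -1152/2813 -2316/2813 -3 5 S
7 3/2 15/4 -9/4 -3 -3 6 W
final -2 6 N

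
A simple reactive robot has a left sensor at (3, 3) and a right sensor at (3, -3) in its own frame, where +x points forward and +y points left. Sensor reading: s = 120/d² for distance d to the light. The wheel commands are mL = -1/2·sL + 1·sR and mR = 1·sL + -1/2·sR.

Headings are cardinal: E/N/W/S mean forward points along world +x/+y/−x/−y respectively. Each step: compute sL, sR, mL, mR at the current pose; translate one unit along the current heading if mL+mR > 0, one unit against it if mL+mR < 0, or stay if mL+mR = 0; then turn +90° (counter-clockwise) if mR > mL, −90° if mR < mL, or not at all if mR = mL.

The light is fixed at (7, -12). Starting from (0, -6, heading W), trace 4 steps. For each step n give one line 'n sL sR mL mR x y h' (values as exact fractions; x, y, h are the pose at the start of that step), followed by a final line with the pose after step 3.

0 120/109 120/181 2220/19729 15180/19729 0 -6 W
1 60/17 12/13 -186/221 678/221 -1 -6 S
2 120/89 120/29 8940/2581 -1860/2581 -1 -7 E
3 6 15/13 -24/13 141/26 0 -7 S
final 0 -8 E

n=0: pose=(0,-6,W); sL=120/109, sR=120/181; mL=2220/19729, mR=15180/19729; mL+mR=17400/19729 → advance +1; mR−mL=12960/19729 → turn +1·90°
n=1: pose=(-1,-6,S); sL=60/17, sR=12/13; mL=-186/221, mR=678/221; mL+mR=492/221 → advance +1; mR−mL=864/221 → turn +1·90°
n=2: pose=(-1,-7,E); sL=120/89, sR=120/29; mL=8940/2581, mR=-1860/2581; mL+mR=7080/2581 → advance +1; mR−mL=-10800/2581 → turn -1·90°
n=3: pose=(0,-7,S); sL=6, sR=15/13; mL=-24/13, mR=141/26; mL+mR=93/26 → advance +1; mR−mL=189/26 → turn +1·90°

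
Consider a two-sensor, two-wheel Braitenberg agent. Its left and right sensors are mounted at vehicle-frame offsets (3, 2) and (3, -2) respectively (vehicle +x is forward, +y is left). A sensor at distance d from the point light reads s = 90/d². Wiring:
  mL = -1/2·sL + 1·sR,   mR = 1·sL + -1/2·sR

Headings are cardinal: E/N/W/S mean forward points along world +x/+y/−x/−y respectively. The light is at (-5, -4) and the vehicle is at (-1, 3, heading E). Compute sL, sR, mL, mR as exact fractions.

left sensor world pos  = (2, 5); dL² = 130
right sensor world pos = (2, 1); dR² = 74
sL = 90/130 = 9/13
sR = 90/74 = 45/37
mL = -1/2·sL + 1·sR = 837/962
mR = 1·sL + -1/2·sR = 81/962

9/13 45/37 837/962 81/962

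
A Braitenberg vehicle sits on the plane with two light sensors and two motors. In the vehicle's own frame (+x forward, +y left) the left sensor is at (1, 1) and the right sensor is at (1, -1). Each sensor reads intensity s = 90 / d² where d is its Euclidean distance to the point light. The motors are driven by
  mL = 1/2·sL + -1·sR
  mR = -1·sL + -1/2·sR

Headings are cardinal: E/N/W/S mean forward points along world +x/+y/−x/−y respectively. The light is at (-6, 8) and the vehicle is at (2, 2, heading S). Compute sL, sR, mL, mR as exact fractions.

left sensor world pos  = (3, 1); dL² = 130
right sensor world pos = (1, 1); dR² = 98
sL = 90/130 = 9/13
sR = 90/98 = 45/49
mL = 1/2·sL + -1·sR = -729/1274
mR = -1·sL + -1/2·sR = -1467/1274

9/13 45/49 -729/1274 -1467/1274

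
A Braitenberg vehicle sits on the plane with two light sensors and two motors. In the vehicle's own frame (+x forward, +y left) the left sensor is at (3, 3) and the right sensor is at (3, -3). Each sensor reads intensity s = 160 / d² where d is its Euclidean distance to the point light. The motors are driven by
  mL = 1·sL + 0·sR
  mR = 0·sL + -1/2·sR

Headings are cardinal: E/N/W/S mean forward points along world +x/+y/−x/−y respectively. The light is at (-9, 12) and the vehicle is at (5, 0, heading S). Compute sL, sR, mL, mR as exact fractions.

80/257 80/173 80/257 -40/173

left sensor world pos  = (8, -3); dL² = 514
right sensor world pos = (2, -3); dR² = 346
sL = 160/514 = 80/257
sR = 160/346 = 80/173
mL = 1·sL + 0·sR = 80/257
mR = 0·sL + -1/2·sR = -40/173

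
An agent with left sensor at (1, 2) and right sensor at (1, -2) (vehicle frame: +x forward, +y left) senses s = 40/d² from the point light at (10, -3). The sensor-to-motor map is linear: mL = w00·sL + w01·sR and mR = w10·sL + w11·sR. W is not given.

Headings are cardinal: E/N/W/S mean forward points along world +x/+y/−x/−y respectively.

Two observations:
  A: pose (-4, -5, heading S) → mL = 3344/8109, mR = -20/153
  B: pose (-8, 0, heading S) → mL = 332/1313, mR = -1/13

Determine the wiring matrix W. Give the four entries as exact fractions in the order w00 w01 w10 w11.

obs A: pose=(-4,-5,S) → sL=40/153, sR=8/53, mL=3344/8109, mR=-20/153
obs B: pose=(-8,0,S) → sL=2/13, sR=10/101, mL=332/1313, mR=-1/13
sensor matrix S = [[40/153, 8/53], [2/13, 10/101]]; det S = 28352/10647117
solve [mL_A; mL_B] = S·[w00; w01] and [mR_A; mR_B] = S·[w10; w11]:
  w00 = 1, w01 = 1, w10 = -1/2, w11 = 0

1 1 -1/2 0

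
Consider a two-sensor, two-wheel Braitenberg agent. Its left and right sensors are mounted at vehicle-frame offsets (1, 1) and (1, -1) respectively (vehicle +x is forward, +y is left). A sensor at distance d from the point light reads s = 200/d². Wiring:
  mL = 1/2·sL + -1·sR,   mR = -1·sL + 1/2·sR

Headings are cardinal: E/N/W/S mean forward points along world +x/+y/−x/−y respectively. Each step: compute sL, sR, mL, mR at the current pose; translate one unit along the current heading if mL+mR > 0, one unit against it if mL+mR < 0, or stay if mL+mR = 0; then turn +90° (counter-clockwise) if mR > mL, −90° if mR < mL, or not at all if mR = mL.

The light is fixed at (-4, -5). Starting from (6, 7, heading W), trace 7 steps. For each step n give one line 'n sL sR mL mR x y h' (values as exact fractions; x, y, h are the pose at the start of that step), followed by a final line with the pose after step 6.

0 100/101 4/5 -154/505 -298/505 6 7 W
1 200/269 200/313 -22500/84197 -35700/84197 7 7 N
2 25/36 50/61 -2075/4392 -625/2196 7 6 E
3 8/9 40/53 -148/477 -244/477 6 6 N
4 100/121 100/101 -7050/12221 -4050/12221 6 5 E
5 40/37 200/221 -2980/8177 -5140/8177 5 5 N
6 1 50/41 -59/82 -16/41 5 4 E
final 4 4 N

n=0: pose=(6,7,W); sL=100/101, sR=4/5; mL=-154/505, mR=-298/505; mL+mR=-452/505 → advance -1; mR−mL=-144/505 → turn -1·90°
n=1: pose=(7,7,N); sL=200/269, sR=200/313; mL=-22500/84197, mR=-35700/84197; mL+mR=-58200/84197 → advance -1; mR−mL=-13200/84197 → turn -1·90°
n=2: pose=(7,6,E); sL=25/36, sR=50/61; mL=-2075/4392, mR=-625/2196; mL+mR=-3325/4392 → advance -1; mR−mL=275/1464 → turn +1·90°
n=3: pose=(6,6,N); sL=8/9, sR=40/53; mL=-148/477, mR=-244/477; mL+mR=-392/477 → advance -1; mR−mL=-32/159 → turn -1·90°
n=4: pose=(6,5,E); sL=100/121, sR=100/101; mL=-7050/12221, mR=-4050/12221; mL+mR=-11100/12221 → advance -1; mR−mL=3000/12221 → turn +1·90°
n=5: pose=(5,5,N); sL=40/37, sR=200/221; mL=-2980/8177, mR=-5140/8177; mL+mR=-8120/8177 → advance -1; mR−mL=-2160/8177 → turn -1·90°
n=6: pose=(5,4,E); sL=1, sR=50/41; mL=-59/82, mR=-16/41; mL+mR=-91/82 → advance -1; mR−mL=27/82 → turn +1·90°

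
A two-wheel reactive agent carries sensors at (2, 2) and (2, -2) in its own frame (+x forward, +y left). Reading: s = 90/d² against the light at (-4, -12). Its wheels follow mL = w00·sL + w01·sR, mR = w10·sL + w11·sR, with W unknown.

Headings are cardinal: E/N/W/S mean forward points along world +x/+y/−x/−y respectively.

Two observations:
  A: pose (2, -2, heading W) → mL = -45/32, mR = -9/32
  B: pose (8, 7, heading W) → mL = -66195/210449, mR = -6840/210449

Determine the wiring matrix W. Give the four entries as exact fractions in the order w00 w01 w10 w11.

obs A: pose=(2,-2,W) → sL=9/8, sR=9/16, mL=-45/32, mR=-9/32
obs B: pose=(8,7,W) → sL=90/389, sR=90/541, mL=-66195/210449, mR=-6840/210449
sensor matrix S = [[9/8, 9/16], [90/389, 90/541]]; det S = 95985/1683592
solve [mL_A; mL_B] = S·[w00; w01] and [mR_A; mR_B] = S·[w10; w11]:
  w00 = -1, w01 = -1/2, w10 = -1/2, w11 = 1/2

-1 -1/2 -1/2 1/2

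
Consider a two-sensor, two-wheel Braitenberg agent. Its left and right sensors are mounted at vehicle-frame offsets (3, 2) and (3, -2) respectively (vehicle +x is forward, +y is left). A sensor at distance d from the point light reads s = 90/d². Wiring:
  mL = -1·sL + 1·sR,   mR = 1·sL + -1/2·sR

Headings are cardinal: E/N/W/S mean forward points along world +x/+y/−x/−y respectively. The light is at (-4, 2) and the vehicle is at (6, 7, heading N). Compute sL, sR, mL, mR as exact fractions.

45/64 45/104 -225/832 405/832

left sensor world pos  = (4, 10); dL² = 128
right sensor world pos = (8, 10); dR² = 208
sL = 90/128 = 45/64
sR = 90/208 = 45/104
mL = -1·sL + 1·sR = -225/832
mR = 1·sL + -1/2·sR = 405/832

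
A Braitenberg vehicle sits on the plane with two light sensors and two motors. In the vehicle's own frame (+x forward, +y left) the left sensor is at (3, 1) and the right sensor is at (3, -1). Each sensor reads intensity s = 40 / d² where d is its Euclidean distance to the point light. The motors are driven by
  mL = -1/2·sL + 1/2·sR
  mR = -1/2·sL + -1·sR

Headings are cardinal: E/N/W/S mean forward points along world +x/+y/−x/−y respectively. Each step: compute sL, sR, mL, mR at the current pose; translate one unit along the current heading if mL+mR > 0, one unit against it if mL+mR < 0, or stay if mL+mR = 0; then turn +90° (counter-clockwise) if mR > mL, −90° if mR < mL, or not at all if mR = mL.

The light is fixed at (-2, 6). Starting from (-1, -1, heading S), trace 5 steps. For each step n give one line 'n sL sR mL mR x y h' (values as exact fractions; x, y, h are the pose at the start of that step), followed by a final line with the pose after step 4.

n=0: pose=(-1,-1,S); sL=5/13, sR=2/5; mL=1/130, mR=-77/130; mL+mR=-38/65 → advance -1; mR−mL=-3/5 → turn -1·90°
n=1: pose=(-1,0,W); sL=40/53, sR=40/29; mL=480/1537, mR=-2700/1537; mL+mR=-2220/1537 → advance -1; mR−mL=-60/29 → turn -1·90°
n=2: pose=(0,0,N); sL=4, sR=20/9; mL=-8/9, mR=-38/9; mL+mR=-46/9 → advance -1; mR−mL=-10/3 → turn -1·90°
n=3: pose=(0,-1,E); sL=40/61, sR=40/89; mL=-560/5429, mR=-4220/5429; mL+mR=-4780/5429 → advance -1; mR−mL=-60/89 → turn -1·90°
n=4: pose=(-1,-1,S); sL=5/13, sR=2/5; mL=1/130, mR=-77/130; mL+mR=-38/65 → advance -1; mR−mL=-3/5 → turn -1·90°

0 5/13 2/5 1/130 -77/130 -1 -1 S
1 40/53 40/29 480/1537 -2700/1537 -1 0 W
2 4 20/9 -8/9 -38/9 0 0 N
3 40/61 40/89 -560/5429 -4220/5429 0 -1 E
4 5/13 2/5 1/130 -77/130 -1 -1 S
final -1 0 W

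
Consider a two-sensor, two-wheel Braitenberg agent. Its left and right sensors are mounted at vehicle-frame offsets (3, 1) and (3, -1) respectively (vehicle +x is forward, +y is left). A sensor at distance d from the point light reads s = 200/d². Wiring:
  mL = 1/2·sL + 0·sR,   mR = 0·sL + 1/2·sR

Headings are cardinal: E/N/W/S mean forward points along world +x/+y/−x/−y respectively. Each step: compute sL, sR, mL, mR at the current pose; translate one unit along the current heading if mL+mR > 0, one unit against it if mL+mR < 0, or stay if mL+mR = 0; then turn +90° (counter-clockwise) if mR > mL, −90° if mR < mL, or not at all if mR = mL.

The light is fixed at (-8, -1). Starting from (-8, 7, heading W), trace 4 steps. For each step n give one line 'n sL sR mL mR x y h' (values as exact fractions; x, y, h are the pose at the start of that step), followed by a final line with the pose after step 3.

0 100/29 20/9 50/29 10/9 -8 7 W
1 8/5 200/121 4/5 100/121 -9 7 N
2 5/2 50/29 5/4 25/29 -9 8 W
3 200/153 40/29 100/153 20/29 -10 8 N
final -10 9 W

n=0: pose=(-8,7,W); sL=100/29, sR=20/9; mL=50/29, mR=10/9; mL+mR=740/261 → advance +1; mR−mL=-160/261 → turn -1·90°
n=1: pose=(-9,7,N); sL=8/5, sR=200/121; mL=4/5, mR=100/121; mL+mR=984/605 → advance +1; mR−mL=16/605 → turn +1·90°
n=2: pose=(-9,8,W); sL=5/2, sR=50/29; mL=5/4, mR=25/29; mL+mR=245/116 → advance +1; mR−mL=-45/116 → turn -1·90°
n=3: pose=(-10,8,N); sL=200/153, sR=40/29; mL=100/153, mR=20/29; mL+mR=5960/4437 → advance +1; mR−mL=160/4437 → turn +1·90°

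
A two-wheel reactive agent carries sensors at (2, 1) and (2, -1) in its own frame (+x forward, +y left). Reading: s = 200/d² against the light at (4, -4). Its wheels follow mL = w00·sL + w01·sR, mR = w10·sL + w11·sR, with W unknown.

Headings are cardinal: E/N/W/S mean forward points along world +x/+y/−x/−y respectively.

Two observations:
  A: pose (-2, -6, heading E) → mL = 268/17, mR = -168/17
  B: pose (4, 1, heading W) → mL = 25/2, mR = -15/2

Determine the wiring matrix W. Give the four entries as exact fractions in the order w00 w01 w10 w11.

obs A: pose=(-2,-6,E) → sL=200/17, sR=8, mL=268/17, mR=-168/17
obs B: pose=(4,1,W) → sL=10, sR=5, mL=25/2, mR=-15/2
sensor matrix S = [[200/17, 8], [10, 5]]; det S = -360/17
solve [mL_A; mL_B] = S·[w00; w01] and [mR_A; mR_B] = S·[w10; w11]:
  w00 = 1, w01 = 1/2, w10 = -1/2, w11 = -1/2

1 1/2 -1/2 -1/2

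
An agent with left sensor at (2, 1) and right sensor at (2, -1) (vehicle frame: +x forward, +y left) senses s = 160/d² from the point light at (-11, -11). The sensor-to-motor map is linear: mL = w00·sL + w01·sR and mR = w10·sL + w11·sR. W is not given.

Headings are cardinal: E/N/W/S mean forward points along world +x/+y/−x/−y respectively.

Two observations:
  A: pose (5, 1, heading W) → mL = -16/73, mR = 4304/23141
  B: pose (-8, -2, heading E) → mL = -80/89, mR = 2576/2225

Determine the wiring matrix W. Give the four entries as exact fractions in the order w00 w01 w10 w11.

0 -1/2 -1/2 1

obs A: pose=(5,1,W) → sL=160/317, sR=32/73, mL=-16/73, mR=4304/23141
obs B: pose=(-8,-2,E) → sL=32/25, sR=160/89, mL=-80/89, mR=2576/2225
sensor matrix S = [[160/317, 32/73], [32/25, 160/89]]; det S = 17829888/51488725
solve [mL_A; mL_B] = S·[w00; w01] and [mR_A; mR_B] = S·[w10; w11]:
  w00 = 0, w01 = -1/2, w10 = -1/2, w11 = 1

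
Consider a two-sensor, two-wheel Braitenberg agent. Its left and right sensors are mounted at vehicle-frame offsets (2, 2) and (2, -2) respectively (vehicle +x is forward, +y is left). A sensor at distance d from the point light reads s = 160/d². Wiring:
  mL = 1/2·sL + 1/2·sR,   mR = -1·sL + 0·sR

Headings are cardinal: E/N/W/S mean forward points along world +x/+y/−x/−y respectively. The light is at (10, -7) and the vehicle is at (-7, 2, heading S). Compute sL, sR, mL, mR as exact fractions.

left sensor world pos  = (-5, 0); dL² = 274
right sensor world pos = (-9, 0); dR² = 410
sL = 160/274 = 80/137
sR = 160/410 = 16/41
mL = 1/2·sL + 1/2·sR = 2736/5617
mR = -1·sL + 0·sR = -80/137

80/137 16/41 2736/5617 -80/137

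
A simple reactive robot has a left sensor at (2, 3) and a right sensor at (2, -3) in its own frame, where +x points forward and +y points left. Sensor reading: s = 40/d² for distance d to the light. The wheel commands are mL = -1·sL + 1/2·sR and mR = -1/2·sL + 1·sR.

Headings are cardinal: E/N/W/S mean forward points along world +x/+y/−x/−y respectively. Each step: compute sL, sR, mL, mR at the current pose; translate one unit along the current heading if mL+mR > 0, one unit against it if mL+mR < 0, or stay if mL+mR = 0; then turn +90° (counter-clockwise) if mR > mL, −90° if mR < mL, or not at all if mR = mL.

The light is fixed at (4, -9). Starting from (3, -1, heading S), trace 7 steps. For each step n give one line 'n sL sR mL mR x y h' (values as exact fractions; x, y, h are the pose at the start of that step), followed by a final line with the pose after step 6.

0 1 10/13 -8/13 7/26 3 -1 S
1 8/29 40/37 284/1073 1012/1073 3 0 E
2 4/13 4/13 -2/13 2/13 4 0 N
3 1 10/37 -32/37 -17/74 4 0 W
4 8/13 40/53 -164/689 308/689 5 0 S
5 4/13 20/17 62/221 226/221 5 -1 E
6 40/101 8/25 -596/2525 308/2525 6 -1 N
final 6 -2 W

n=0: pose=(3,-1,S); sL=1, sR=10/13; mL=-8/13, mR=7/26; mL+mR=-9/26 → advance -1; mR−mL=23/26 → turn +1·90°
n=1: pose=(3,0,E); sL=8/29, sR=40/37; mL=284/1073, mR=1012/1073; mL+mR=1296/1073 → advance +1; mR−mL=728/1073 → turn +1·90°
n=2: pose=(4,0,N); sL=4/13, sR=4/13; mL=-2/13, mR=2/13; mL+mR=0 → advance +0; mR−mL=4/13 → turn +1·90°
n=3: pose=(4,0,W); sL=1, sR=10/37; mL=-32/37, mR=-17/74; mL+mR=-81/74 → advance -1; mR−mL=47/74 → turn +1·90°
n=4: pose=(5,0,S); sL=8/13, sR=40/53; mL=-164/689, mR=308/689; mL+mR=144/689 → advance +1; mR−mL=472/689 → turn +1·90°
n=5: pose=(5,-1,E); sL=4/13, sR=20/17; mL=62/221, mR=226/221; mL+mR=288/221 → advance +1; mR−mL=164/221 → turn +1·90°
n=6: pose=(6,-1,N); sL=40/101, sR=8/25; mL=-596/2525, mR=308/2525; mL+mR=-288/2525 → advance -1; mR−mL=904/2525 → turn +1·90°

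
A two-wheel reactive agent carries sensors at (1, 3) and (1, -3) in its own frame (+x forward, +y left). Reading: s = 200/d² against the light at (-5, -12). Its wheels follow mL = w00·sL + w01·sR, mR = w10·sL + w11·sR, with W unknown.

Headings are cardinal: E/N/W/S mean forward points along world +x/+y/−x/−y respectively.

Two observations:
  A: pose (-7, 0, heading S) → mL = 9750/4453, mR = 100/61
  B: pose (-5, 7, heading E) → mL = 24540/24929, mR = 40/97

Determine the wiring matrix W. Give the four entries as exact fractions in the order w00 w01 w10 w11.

obs A: pose=(-7,0,S) → sL=100/61, sR=100/73, mL=9750/4453, mR=100/61
obs B: pose=(-5,7,E) → sL=40/97, sR=200/257, mL=24540/24929, mR=40/97
sensor matrix S = [[100/61, 100/73], [40/97, 200/257]]; det S = 78912000/111008837
solve [mL_A; mL_B] = S·[w00; w01] and [mR_A; mR_B] = S·[w10; w11]:
  w00 = 1/2, w01 = 1, w10 = 1, w11 = 0

1/2 1 1 0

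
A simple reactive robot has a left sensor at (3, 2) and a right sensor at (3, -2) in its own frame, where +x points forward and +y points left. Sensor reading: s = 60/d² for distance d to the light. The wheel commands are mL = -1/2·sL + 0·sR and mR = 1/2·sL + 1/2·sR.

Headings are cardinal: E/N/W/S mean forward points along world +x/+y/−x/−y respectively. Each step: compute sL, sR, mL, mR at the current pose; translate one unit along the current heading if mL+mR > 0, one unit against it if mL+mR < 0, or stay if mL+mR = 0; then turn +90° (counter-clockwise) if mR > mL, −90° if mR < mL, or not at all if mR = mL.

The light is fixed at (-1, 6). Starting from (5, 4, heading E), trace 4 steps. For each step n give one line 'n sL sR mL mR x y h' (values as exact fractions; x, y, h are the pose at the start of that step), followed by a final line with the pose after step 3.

n=0: pose=(5,4,E); sL=20/27, sR=60/97; mL=-10/27, mR=1780/2619; mL+mR=30/97 → advance +1; mR−mL=2750/2619 → turn +1·90°
n=1: pose=(6,4,N); sL=30/13, sR=30/41; mL=-15/13, mR=810/533; mL+mR=15/41 → advance +1; mR−mL=1425/533 → turn +1·90°
n=2: pose=(6,5,W); sL=12/5, sR=60/17; mL=-6/5, mR=252/85; mL+mR=30/17 → advance +1; mR−mL=354/85 → turn +1·90°
n=3: pose=(5,5,S); sL=3/4, sR=15/8; mL=-3/8, mR=21/16; mL+mR=15/16 → advance +1; mR−mL=27/16 → turn +1·90°

0 20/27 60/97 -10/27 1780/2619 5 4 E
1 30/13 30/41 -15/13 810/533 6 4 N
2 12/5 60/17 -6/5 252/85 6 5 W
3 3/4 15/8 -3/8 21/16 5 5 S
final 5 4 E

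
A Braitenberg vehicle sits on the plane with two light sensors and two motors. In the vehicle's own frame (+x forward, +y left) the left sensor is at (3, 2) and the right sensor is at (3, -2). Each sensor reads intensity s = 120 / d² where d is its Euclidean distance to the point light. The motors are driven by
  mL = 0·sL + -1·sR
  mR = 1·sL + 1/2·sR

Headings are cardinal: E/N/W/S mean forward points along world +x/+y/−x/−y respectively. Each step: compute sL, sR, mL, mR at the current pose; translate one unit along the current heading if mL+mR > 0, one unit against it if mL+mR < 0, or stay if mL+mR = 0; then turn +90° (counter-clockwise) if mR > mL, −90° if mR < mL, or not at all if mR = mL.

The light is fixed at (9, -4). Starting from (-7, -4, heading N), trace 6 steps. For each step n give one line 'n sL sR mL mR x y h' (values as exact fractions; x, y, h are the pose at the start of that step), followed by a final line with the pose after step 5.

n=0: pose=(-7,-4,N); sL=40/111, sR=24/41; mL=-24/41, mR=2972/4551; mL+mR=308/4551 → advance +1; mR−mL=5636/4551 → turn +1·90°
n=1: pose=(-7,-3,W); sL=60/181, sR=12/37; mL=-12/37, mR=3306/6697; mL+mR=1134/6697 → advance +1; mR−mL=5478/6697 → turn +1·90°
n=2: pose=(-8,-3,S); sL=120/229, sR=24/73; mL=-24/73, mR=11508/16717; mL+mR=6012/16717 → advance +1; mR−mL=17004/16717 → turn +1·90°
n=3: pose=(-8,-4,E); sL=3/5, sR=3/5; mL=-3/5, mR=9/10; mL+mR=3/10 → advance +1; mR−mL=3/2 → turn +1·90°
n=4: pose=(-7,-4,N); sL=40/111, sR=24/41; mL=-24/41, mR=2972/4551; mL+mR=308/4551 → advance +1; mR−mL=5636/4551 → turn +1·90°
n=5: pose=(-7,-3,W); sL=60/181, sR=12/37; mL=-12/37, mR=3306/6697; mL+mR=1134/6697 → advance +1; mR−mL=5478/6697 → turn +1·90°

0 40/111 24/41 -24/41 2972/4551 -7 -4 N
1 60/181 12/37 -12/37 3306/6697 -7 -3 W
2 120/229 24/73 -24/73 11508/16717 -8 -3 S
3 3/5 3/5 -3/5 9/10 -8 -4 E
4 40/111 24/41 -24/41 2972/4551 -7 -4 N
5 60/181 12/37 -12/37 3306/6697 -7 -3 W
final -8 -3 S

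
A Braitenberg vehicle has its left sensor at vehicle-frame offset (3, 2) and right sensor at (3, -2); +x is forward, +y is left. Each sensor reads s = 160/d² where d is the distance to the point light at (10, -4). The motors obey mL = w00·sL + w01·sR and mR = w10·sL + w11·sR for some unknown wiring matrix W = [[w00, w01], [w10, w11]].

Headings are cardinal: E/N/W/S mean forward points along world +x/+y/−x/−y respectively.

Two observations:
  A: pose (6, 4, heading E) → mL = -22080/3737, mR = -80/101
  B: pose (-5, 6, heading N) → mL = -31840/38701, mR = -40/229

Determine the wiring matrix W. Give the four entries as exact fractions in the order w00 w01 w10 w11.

obs A: pose=(6,4,E) → sL=160/101, sR=160/37, mL=-22080/3737, mR=-80/101
obs B: pose=(-5,6,N) → sL=80/229, sR=80/169, mL=-31840/38701, mR=-40/229
sensor matrix S = [[160/101, 160/37], [80/229, 80/169]]; det S = -110028800/144625637
solve [mL_A; mL_B] = S·[w00; w01] and [mR_A; mR_B] = S·[w10; w11]:
  w00 = -1, w01 = -1, w10 = -1/2, w11 = 0

-1 -1 -1/2 0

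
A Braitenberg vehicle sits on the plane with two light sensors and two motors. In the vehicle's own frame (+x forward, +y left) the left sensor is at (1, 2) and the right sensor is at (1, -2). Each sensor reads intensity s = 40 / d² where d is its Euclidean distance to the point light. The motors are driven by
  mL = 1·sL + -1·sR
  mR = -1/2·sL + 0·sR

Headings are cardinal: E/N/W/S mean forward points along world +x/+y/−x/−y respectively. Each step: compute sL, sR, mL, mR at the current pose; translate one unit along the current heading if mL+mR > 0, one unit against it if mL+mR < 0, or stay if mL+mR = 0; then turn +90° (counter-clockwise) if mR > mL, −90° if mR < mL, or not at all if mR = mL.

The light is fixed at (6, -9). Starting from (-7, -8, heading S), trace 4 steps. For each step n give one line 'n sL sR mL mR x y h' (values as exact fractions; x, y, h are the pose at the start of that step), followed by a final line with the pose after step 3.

0 40/121 8/45 832/5445 -20/121 -7 -8 S
1 10/49 10/53 40/2597 -5/49 -7 -7 W
2 8/41 40/109 -768/4469 -4/41 -6 -7 N
3 4/17 20/89 16/1513 -2/17 -6 -8 W
final -5 -8 N

n=0: pose=(-7,-8,S); sL=40/121, sR=8/45; mL=832/5445, mR=-20/121; mL+mR=-68/5445 → advance -1; mR−mL=-1732/5445 → turn -1·90°
n=1: pose=(-7,-7,W); sL=10/49, sR=10/53; mL=40/2597, mR=-5/49; mL+mR=-225/2597 → advance -1; mR−mL=-305/2597 → turn -1·90°
n=2: pose=(-6,-7,N); sL=8/41, sR=40/109; mL=-768/4469, mR=-4/41; mL+mR=-1204/4469 → advance -1; mR−mL=332/4469 → turn +1·90°
n=3: pose=(-6,-8,W); sL=4/17, sR=20/89; mL=16/1513, mR=-2/17; mL+mR=-162/1513 → advance -1; mR−mL=-194/1513 → turn -1·90°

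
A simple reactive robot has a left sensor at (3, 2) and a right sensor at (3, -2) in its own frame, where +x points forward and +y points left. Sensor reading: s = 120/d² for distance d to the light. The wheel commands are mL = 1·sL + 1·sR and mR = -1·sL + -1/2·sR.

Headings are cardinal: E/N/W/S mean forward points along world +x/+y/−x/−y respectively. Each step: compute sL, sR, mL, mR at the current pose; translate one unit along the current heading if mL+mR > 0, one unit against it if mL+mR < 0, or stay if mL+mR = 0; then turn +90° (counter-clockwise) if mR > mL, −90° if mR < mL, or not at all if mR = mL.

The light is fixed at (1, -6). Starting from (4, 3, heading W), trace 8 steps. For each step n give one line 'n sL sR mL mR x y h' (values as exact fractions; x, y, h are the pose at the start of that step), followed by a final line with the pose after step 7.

0 120/49 120/121 20400/5929 -17460/5929 4 3 W
1 5/6 3/4 19/12 -29/24 3 3 N
2 120/169 120/89 30960/15041 -20820/15041 3 4 E
3 60/37 12/5 744/185 -522/185 4 4 S
4 120/49 120/121 20400/5929 -17460/5929 4 3 W
5 5/6 3/4 19/12 -29/24 3 3 N
6 120/169 120/89 30960/15041 -20820/15041 3 4 E
7 60/37 12/5 744/185 -522/185 4 4 S
final 4 3 W

n=0: pose=(4,3,W); sL=120/49, sR=120/121; mL=20400/5929, mR=-17460/5929; mL+mR=60/121 → advance +1; mR−mL=-37860/5929 → turn -1·90°
n=1: pose=(3,3,N); sL=5/6, sR=3/4; mL=19/12, mR=-29/24; mL+mR=3/8 → advance +1; mR−mL=-67/24 → turn -1·90°
n=2: pose=(3,4,E); sL=120/169, sR=120/89; mL=30960/15041, mR=-20820/15041; mL+mR=60/89 → advance +1; mR−mL=-51780/15041 → turn -1·90°
n=3: pose=(4,4,S); sL=60/37, sR=12/5; mL=744/185, mR=-522/185; mL+mR=6/5 → advance +1; mR−mL=-1266/185 → turn -1·90°
n=4: pose=(4,3,W); sL=120/49, sR=120/121; mL=20400/5929, mR=-17460/5929; mL+mR=60/121 → advance +1; mR−mL=-37860/5929 → turn -1·90°
n=5: pose=(3,3,N); sL=5/6, sR=3/4; mL=19/12, mR=-29/24; mL+mR=3/8 → advance +1; mR−mL=-67/24 → turn -1·90°
n=6: pose=(3,4,E); sL=120/169, sR=120/89; mL=30960/15041, mR=-20820/15041; mL+mR=60/89 → advance +1; mR−mL=-51780/15041 → turn -1·90°
n=7: pose=(4,4,S); sL=60/37, sR=12/5; mL=744/185, mR=-522/185; mL+mR=6/5 → advance +1; mR−mL=-1266/185 → turn -1·90°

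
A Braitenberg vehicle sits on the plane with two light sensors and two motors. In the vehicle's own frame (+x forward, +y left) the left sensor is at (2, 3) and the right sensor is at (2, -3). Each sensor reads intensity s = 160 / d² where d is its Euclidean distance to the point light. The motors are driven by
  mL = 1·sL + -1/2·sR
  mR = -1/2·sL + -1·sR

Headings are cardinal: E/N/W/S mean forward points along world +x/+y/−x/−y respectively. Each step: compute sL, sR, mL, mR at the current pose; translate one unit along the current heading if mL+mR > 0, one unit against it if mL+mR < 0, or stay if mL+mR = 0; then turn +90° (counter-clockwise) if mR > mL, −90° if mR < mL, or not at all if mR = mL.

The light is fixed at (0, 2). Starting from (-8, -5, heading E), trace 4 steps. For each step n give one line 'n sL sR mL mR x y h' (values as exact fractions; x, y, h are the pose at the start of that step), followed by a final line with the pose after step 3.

0 40/13 20/17 550/221 -600/221 -8 -5 E
1 160/117 32/45 592/585 -272/195 -9 -5 S
2 80/101 16/13 232/1313 -2136/1313 -9 -4 W
3 160/137 160/41 -4400/5617 -25200/5617 -8 -4 N
final -8 -5 E

n=0: pose=(-8,-5,E); sL=40/13, sR=20/17; mL=550/221, mR=-600/221; mL+mR=-50/221 → advance -1; mR−mL=-1150/221 → turn -1·90°
n=1: pose=(-9,-5,S); sL=160/117, sR=32/45; mL=592/585, mR=-272/195; mL+mR=-224/585 → advance -1; mR−mL=-1408/585 → turn -1·90°
n=2: pose=(-9,-4,W); sL=80/101, sR=16/13; mL=232/1313, mR=-2136/1313; mL+mR=-1904/1313 → advance -1; mR−mL=-2368/1313 → turn -1·90°
n=3: pose=(-8,-4,N); sL=160/137, sR=160/41; mL=-4400/5617, mR=-25200/5617; mL+mR=-29600/5617 → advance -1; mR−mL=-20800/5617 → turn -1·90°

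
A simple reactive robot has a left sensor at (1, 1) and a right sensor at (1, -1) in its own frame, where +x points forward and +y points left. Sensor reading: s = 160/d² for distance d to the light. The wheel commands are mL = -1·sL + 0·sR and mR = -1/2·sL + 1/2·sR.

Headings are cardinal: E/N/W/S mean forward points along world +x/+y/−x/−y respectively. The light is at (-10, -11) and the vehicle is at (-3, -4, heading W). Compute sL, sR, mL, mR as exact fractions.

left sensor world pos  = (-4, -5); dL² = 72
right sensor world pos = (-4, -3); dR² = 100
sL = 160/72 = 20/9
sR = 160/100 = 8/5
mL = -1·sL + 0·sR = -20/9
mR = -1/2·sL + 1/2·sR = -14/45

20/9 8/5 -20/9 -14/45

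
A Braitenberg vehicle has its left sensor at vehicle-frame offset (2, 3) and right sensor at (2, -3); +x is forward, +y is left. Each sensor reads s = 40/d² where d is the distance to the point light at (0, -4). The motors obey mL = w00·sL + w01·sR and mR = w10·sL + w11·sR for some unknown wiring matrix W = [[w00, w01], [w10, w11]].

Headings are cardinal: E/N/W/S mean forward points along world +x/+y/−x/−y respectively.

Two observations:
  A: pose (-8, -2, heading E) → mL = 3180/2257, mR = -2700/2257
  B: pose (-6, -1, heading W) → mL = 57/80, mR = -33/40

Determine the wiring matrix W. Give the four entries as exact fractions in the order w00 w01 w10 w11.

obs A: pose=(-8,-2,E) → sL=40/61, sR=40/37, mL=3180/2257, mR=-2700/2257
obs B: pose=(-6,-1,W) → sL=5/8, sR=2/5, mL=57/80, mR=-33/40
sensor matrix S = [[40/61, 40/37], [5/8, 2/5]]; det S = -933/2257
solve [mL_A; mL_B] = S·[w00; w01] and [mR_A; mR_B] = S·[w10; w11]:
  w00 = 1/2, w01 = 1, w10 = -1, w11 = -1/2

1/2 1 -1 -1/2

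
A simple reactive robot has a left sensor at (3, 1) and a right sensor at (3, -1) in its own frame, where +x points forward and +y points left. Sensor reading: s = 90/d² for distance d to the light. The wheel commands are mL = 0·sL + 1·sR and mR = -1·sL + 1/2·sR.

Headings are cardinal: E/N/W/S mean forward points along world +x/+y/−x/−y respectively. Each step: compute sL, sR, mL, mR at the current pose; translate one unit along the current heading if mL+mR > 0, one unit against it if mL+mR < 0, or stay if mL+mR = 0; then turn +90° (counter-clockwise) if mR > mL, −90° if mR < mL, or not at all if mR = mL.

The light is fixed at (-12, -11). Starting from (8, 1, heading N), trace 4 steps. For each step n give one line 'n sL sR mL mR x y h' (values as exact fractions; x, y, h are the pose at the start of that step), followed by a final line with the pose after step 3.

n=0: pose=(8,1,N); sL=45/293, sR=5/37; mL=5/37, mR=-1865/21682; mL+mR=1065/21682 → advance +1; mR−mL=-4795/21682 → turn -1·90°
n=1: pose=(8,2,E); sL=18/145, sR=90/673; mL=90/673, mR=-5589/97585; mL+mR=7461/97585 → advance +1; mR−mL=-18639/97585 → turn -1·90°
n=2: pose=(9,2,S); sL=45/292, sR=9/50; mL=9/50, mR=-117/1825; mL+mR=423/3650 → advance +1; mR−mL=-891/3650 → turn -1·90°
n=3: pose=(9,1,W); sL=18/89, sR=90/493; mL=90/493, mR=-4869/43877; mL+mR=3141/43877 → advance +1; mR−mL=-12879/43877 → turn -1·90°

0 45/293 5/37 5/37 -1865/21682 8 1 N
1 18/145 90/673 90/673 -5589/97585 8 2 E
2 45/292 9/50 9/50 -117/1825 9 2 S
3 18/89 90/493 90/493 -4869/43877 9 1 W
final 8 1 N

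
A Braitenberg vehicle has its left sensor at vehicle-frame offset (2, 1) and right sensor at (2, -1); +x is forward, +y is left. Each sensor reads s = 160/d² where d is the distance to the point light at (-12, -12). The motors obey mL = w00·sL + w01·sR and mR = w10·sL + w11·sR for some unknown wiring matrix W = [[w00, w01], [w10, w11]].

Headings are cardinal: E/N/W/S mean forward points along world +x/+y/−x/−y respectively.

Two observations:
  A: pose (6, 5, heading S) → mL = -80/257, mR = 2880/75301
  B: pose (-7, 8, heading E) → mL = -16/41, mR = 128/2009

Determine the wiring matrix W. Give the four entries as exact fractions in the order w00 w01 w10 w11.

0 -1 -1 1

obs A: pose=(6,5,S) → sL=80/293, sR=80/257, mL=-80/257, mR=2880/75301
obs B: pose=(-7,8,E) → sL=16/49, sR=16/41, mL=-16/41, mR=128/2009
sensor matrix S = [[80/293, 80/257], [16/49, 16/41]]; det S = 742400/151279709
solve [mL_A; mL_B] = S·[w00; w01] and [mR_A; mR_B] = S·[w10; w11]:
  w00 = 0, w01 = -1, w10 = -1, w11 = 1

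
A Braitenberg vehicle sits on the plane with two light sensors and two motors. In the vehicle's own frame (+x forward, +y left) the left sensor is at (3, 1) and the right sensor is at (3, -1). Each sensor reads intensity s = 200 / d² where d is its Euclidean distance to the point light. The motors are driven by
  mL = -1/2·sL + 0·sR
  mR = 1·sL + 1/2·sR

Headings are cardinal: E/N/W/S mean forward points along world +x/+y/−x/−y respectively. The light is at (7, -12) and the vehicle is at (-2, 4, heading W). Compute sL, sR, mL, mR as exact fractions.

left sensor world pos  = (-5, 3); dL² = 369
right sensor world pos = (-5, 5); dR² = 433
sL = 200/369 = 200/369
sR = 200/433 = 200/433
mL = -1/2·sL + 0·sR = -100/369
mR = 1·sL + 1/2·sR = 123500/159777

200/369 200/433 -100/369 123500/159777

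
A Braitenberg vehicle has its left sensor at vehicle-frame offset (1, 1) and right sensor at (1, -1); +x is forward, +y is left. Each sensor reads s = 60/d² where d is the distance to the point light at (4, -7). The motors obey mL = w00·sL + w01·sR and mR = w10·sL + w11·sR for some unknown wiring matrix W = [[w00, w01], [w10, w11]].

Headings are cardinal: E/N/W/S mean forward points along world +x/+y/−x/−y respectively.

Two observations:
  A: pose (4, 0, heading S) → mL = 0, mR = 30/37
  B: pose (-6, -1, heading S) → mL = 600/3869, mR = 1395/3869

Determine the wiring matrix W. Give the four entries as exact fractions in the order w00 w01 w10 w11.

obs A: pose=(4,0,S) → sL=60/37, sR=60/37, mL=0, mR=30/37
obs B: pose=(-6,-1,S) → sL=30/53, sR=30/73, mL=600/3869, mR=1395/3869
sensor matrix S = [[60/37, 60/37], [30/53, 30/73]]; det S = -36000/143153
solve [mL_A; mL_B] = S·[w00; w01] and [mR_A; mR_B] = S·[w10; w11]:
  w00 = 1, w01 = -1, w10 = 1, w11 = -1/2

1 -1 1 -1/2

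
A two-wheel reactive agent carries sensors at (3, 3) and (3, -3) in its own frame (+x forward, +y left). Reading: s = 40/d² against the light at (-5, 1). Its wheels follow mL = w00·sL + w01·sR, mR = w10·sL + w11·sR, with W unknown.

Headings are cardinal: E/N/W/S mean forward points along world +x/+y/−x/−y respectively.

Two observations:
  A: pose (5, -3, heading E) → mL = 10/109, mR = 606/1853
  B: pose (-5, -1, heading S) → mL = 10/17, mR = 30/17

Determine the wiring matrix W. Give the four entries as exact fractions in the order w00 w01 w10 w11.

obs A: pose=(5,-3,E) → sL=4/17, sR=20/109, mL=10/109, mR=606/1853
obs B: pose=(-5,-1,S) → sL=20/17, sR=20/17, mL=10/17, mR=30/17
sensor matrix S = [[4/17, 20/109], [20/17, 20/17]]; det S = 1920/31501
solve [mL_A; mL_B] = S·[w00; w01] and [mR_A; mR_B] = S·[w10; w11]:
  w00 = 0, w01 = 1/2, w10 = 1, w11 = 1/2

0 1/2 1 1/2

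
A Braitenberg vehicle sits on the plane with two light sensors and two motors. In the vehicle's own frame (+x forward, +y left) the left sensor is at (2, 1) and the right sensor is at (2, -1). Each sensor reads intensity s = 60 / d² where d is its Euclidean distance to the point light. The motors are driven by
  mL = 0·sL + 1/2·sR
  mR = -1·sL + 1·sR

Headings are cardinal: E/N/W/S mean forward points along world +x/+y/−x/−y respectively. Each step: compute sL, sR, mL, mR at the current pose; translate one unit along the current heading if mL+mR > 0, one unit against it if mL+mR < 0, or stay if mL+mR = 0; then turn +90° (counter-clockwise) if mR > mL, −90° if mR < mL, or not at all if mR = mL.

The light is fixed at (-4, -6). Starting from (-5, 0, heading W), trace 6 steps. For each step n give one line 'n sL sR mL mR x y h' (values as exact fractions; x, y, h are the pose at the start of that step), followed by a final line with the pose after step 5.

0 30/17 30/29 15/29 -360/493 -5 0 W
1 12/13 12/13 6/13 0 -4 0 N
2 15/17 3/2 3/4 21/34 -4 1 E
3 60/29 12/5 6/5 48/145 -3 1 S
4 30/13 6/5 3/5 -72/65 -3 0 W
5 12/13 60/73 30/73 -96/949 -2 0 N
final -2 1 E

n=0: pose=(-5,0,W); sL=30/17, sR=30/29; mL=15/29, mR=-360/493; mL+mR=-105/493 → advance -1; mR−mL=-615/493 → turn -1·90°
n=1: pose=(-4,0,N); sL=12/13, sR=12/13; mL=6/13, mR=0; mL+mR=6/13 → advance +1; mR−mL=-6/13 → turn -1·90°
n=2: pose=(-4,1,E); sL=15/17, sR=3/2; mL=3/4, mR=21/34; mL+mR=93/68 → advance +1; mR−mL=-9/68 → turn -1·90°
n=3: pose=(-3,1,S); sL=60/29, sR=12/5; mL=6/5, mR=48/145; mL+mR=222/145 → advance +1; mR−mL=-126/145 → turn -1·90°
n=4: pose=(-3,0,W); sL=30/13, sR=6/5; mL=3/5, mR=-72/65; mL+mR=-33/65 → advance -1; mR−mL=-111/65 → turn -1·90°
n=5: pose=(-2,0,N); sL=12/13, sR=60/73; mL=30/73, mR=-96/949; mL+mR=294/949 → advance +1; mR−mL=-486/949 → turn -1·90°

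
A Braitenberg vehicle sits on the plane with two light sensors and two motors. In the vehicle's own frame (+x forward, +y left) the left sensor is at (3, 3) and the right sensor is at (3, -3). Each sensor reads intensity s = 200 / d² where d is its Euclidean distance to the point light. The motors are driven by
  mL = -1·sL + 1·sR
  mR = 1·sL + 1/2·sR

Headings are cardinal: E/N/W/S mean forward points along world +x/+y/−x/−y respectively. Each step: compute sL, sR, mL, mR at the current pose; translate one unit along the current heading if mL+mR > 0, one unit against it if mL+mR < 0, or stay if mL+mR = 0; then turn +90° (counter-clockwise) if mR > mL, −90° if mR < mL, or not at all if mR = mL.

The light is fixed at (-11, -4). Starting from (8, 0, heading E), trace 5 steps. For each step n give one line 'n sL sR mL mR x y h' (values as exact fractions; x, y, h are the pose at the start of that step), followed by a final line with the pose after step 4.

n=0: pose=(8,0,E); sL=200/533, sR=40/97; mL=1920/51701, mR=30060/51701; mL+mR=60/97 → advance +1; mR−mL=28140/51701 → turn +1·90°
n=1: pose=(9,0,N); sL=100/169, sR=100/289; mL=-12000/48841, mR=37350/48841; mL+mR=150/289 → advance +1; mR−mL=49350/48841 → turn +1·90°
n=2: pose=(9,1,W); sL=200/293, sR=200/353; mL=-12000/103429, mR=99900/103429; mL+mR=300/353 → advance +1; mR−mL=111900/103429 → turn +1·90°
n=3: pose=(8,1,S); sL=25/61, sR=10/13; mL=285/793, mR=630/793; mL+mR=15/13 → advance +1; mR−mL=345/793 → turn +1·90°
n=4: pose=(8,0,E); sL=200/533, sR=40/97; mL=1920/51701, mR=30060/51701; mL+mR=60/97 → advance +1; mR−mL=28140/51701 → turn +1·90°

0 200/533 40/97 1920/51701 30060/51701 8 0 E
1 100/169 100/289 -12000/48841 37350/48841 9 0 N
2 200/293 200/353 -12000/103429 99900/103429 9 1 W
3 25/61 10/13 285/793 630/793 8 1 S
4 200/533 40/97 1920/51701 30060/51701 8 0 E
final 9 0 N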